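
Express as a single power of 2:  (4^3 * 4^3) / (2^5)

4^3 = 2^6; 4^3 = 2^6; 2^5 = 2^5
Combine exponents: 2^7

2^7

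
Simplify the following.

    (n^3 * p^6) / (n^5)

Quotient: (n^-2) * p^6

p^6/n^2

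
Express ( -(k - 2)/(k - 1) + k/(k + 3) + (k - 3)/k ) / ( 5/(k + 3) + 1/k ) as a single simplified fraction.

(k^3 - 3*k^2 - 3*k + 9)/(6*k^2 - 3*k - 3)

Numerator: -(k - 2)/(k - 1) + k/(k + 3) + (k - 3)/k = (k^3 - 3*k^2 - 3*k + 9)/(k^3 + 2*k^2 - 3*k)
Denominator: 5/(k + 3) + 1/k = (6*k + 3)/(k^2 + 3*k)
Divide: ((k^3 - 3*k^2 - 3*k + 9)/(k^3 + 2*k^2 - 3*k)) · ((k^2 + 3*k)/(6*k + 3)) = (k^3 - 3*k^2 - 3*k + 9)/(6*k^2 - 3*k - 3)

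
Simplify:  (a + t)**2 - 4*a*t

(a - t)**2

After expansion: a**2 - 2*a*t + t**2 — a perfect-square trinomial.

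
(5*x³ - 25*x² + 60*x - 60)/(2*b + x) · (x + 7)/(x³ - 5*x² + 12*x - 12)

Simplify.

(5*x + 35)/(2*b + x)

Factor: 5*x³ - 25*x² + 60*x - 60 = 5·(x - 2)·(x² - 3*x + 6);  x³ - 5*x² + 12*x - 12 = (x² - 3*x + 6)·(x - 2)
Cancel the common factors (x² - 3*x + 6), (x - 2).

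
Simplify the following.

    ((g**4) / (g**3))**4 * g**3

Inside the bracket: g**1
Raise to the power 4: g**4
Multiply by g**3: add exponents.

g**7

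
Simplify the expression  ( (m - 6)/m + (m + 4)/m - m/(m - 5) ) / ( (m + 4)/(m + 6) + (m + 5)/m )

Numerator: (m - 6)/m + (m + 4)/m - m/(m - 5) = (m^2 - 12*m + 10)/(m^2 - 5*m)
Denominator: (m + 4)/(m + 6) + (m + 5)/m = (2*m^2 + 15*m + 30)/(m^2 + 6*m)
Divide: ((m^2 - 12*m + 10)/(m^2 - 5*m)) · ((m^2 + 6*m)/(2*m^2 + 15*m + 30)) = (m^3 - 6*m^2 - 62*m + 60)/(2*m^3 + 5*m^2 - 45*m - 150)

(m^3 - 6*m^2 - 62*m + 60)/(2*m^3 + 5*m^2 - 45*m - 150)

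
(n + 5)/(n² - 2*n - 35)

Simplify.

Factor: n² - 2*n - 35 = (n + 5)·(n - 7)
Cancel the common factor (n + 5).

1/(n - 7)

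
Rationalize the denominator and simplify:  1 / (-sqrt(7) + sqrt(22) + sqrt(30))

Group as (sqrt(22) + sqrt(30)) - sqrt(7); multiply by (sqrt(22) + sqrt(30)) + sqrt(7), then rationalise the remaining surd.

(-45*sqrt(7) - sqrt(30) + 15*sqrt(22) + 4*sqrt(1155))/615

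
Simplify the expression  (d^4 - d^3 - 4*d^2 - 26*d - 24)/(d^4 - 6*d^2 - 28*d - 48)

(d + 1)/(d + 2)

Factor: d^4 - d^3 - 4*d^2 - 26*d - 24 = (d + 1)*(d - 4)*(d^2 + 2*d + 6);  d^4 - 6*d^2 - 28*d - 48 = (d + 2)*(d - 4)*(d^2 + 2*d + 6)
Cancel the common factors (d^2 + 2*d + 6), (d - 4).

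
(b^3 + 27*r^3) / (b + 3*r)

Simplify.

b^2 - 3*b*r + 9*r^2

Apply the sum-of-cubes factorisation and cancel (b + 3*r).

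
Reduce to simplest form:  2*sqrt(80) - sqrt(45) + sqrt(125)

10*sqrt(5)

2*sqrt(80) = 8*sqrt(5); sqrt(45) = 3*sqrt(5); sqrt(125) = 5*sqrt(5)
Combine: (8 - 3 + 5)·sqrt(5) = 10*sqrt(5)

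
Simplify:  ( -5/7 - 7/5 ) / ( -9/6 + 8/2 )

-148/175

Numerator: -5/7 - 7/5 = -74/35
Denominator: -9/6 + 8/2 = 5/2
Divide: (-74/35) · (2/5) = -148/175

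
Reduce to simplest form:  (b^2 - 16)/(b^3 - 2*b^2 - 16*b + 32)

Factor: b^2 - 16 = (b - 4)*(b + 4);  b^3 - 2*b^2 - 16*b + 32 = (b - 4)*(b + 4)*(b - 2)
Cancel the common factors (b + 4), (b - 4).

1/(b - 2)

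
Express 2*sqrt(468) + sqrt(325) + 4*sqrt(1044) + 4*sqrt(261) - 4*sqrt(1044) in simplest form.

2*sqrt(468) = 12*sqrt(13); sqrt(325) = 5*sqrt(13); 4*sqrt(1044) = 24*sqrt(29); 4*sqrt(261) = 12*sqrt(29); 4*sqrt(1044) = 24*sqrt(29)

17*sqrt(13) + 12*sqrt(29)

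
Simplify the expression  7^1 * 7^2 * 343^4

7^1 = 7^1; 7^2 = 7^2; 343^4 = 7^12
Combine exponents: 7^15

7^15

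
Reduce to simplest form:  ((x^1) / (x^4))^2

Inside the bracket: (x^-3)
Raise to the power 2: (x^-6)

x^(-6)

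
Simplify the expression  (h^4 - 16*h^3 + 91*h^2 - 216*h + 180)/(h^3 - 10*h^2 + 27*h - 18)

Factor: h^4 - 16*h^3 + 91*h^2 - 216*h + 180 = (h - 5)*(h - 2)*(h - 6)*(h - 3);  h^3 - 10*h^2 + 27*h - 18 = (h - 3)*(h - 1)*(h - 6)
Cancel the common factors (h - 3), (h - 6).

(h^2 - 7*h + 10)/(h - 1)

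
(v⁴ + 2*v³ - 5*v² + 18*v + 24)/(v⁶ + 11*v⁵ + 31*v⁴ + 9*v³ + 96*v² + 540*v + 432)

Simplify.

Factor: v⁴ + 2*v³ - 5*v² + 18*v + 24 = (v + 4)·(v² - 3*v + 6)·(v + 1);  v⁶ + 11*v⁵ + 31*v⁴ + 9*v³ + 96*v² + 540*v + 432 = (v + 4)·(v + 6)·(v + 1)·(v + 3)·(v² - 3*v + 6)
Cancel the common factors (v² - 3*v + 6), (v + 4), (v + 1).

1/(v² + 9*v + 18)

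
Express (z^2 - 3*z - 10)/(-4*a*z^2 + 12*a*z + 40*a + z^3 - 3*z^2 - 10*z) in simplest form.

Factor: z^2 - 3*z - 10 = (z + 2)*(z - 5);  -4*a*z^2 + 12*a*z + 40*a + z^3 - 3*z^2 - 10*z = (z - 5)*(z + 2)*(-4*a + z)
Cancel the common factors (z - 5), (z + 2).

1/(-4*a + z)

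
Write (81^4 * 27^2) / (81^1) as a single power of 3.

81^4 = 3^16; 27^2 = 3^6; 81^1 = 3^4
Combine exponents: 3^18

3^18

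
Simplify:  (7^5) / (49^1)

7^3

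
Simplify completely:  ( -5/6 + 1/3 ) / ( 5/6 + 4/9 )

-9/23

Numerator: -5/6 + 1/3 = -1/2
Denominator: 5/6 + 4/9 = 23/18
Divide: (-1/2) · (18/23) = -9/23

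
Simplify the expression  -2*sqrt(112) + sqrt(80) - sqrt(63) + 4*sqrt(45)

-11*sqrt(7) + 16*sqrt(5)

2*sqrt(112) = 8*sqrt(7); sqrt(80) = 4*sqrt(5); sqrt(63) = 3*sqrt(7); 4*sqrt(45) = 12*sqrt(5)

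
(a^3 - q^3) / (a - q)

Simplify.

a^3 - q^3 = (a - q)(a^2 + a*q + q^2).

a^2 + a*q + q^2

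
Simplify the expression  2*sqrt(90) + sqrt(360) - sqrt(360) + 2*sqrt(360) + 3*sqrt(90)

2*sqrt(90) = 6*sqrt(10); sqrt(360) = 6*sqrt(10); sqrt(360) = 6*sqrt(10); 2*sqrt(360) = 12*sqrt(10); 3*sqrt(90) = 9*sqrt(10)
Combine: (6 + 6 - 6 + 12 + 9)·sqrt(10) = 27*sqrt(10)

27*sqrt(10)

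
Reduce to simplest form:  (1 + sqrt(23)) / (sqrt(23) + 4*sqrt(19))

(-23 - sqrt(23) + 4*sqrt(19) + 4*sqrt(437))/281

Multiply numerator and denominator by -4*sqrt(19) + sqrt(23).
Denominator becomes -281; numerator becomes -4*sqrt(437) - 4*sqrt(19) + sqrt(23) + 23.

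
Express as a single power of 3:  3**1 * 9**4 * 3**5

3**1 = 3**1; 9**4 = 3**8; 3**5 = 3**5
Combine exponents: 3**14

3**14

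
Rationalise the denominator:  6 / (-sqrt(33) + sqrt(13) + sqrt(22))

(-sqrt(33) + 12*sqrt(22) + 21*sqrt(13) + 11*sqrt(78))/95

Group as (sqrt(13) + sqrt(22)) - sqrt(33); multiply by (sqrt(13) + sqrt(22)) + sqrt(33), then rationalise the remaining surd.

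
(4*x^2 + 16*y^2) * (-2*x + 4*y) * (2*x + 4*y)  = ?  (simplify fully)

-16*x^4 + 256*y^4

Pair the conjugate factors: ((4*y)+(2*x))((4*y)-(2*x)) = -4*x^2 + 16*y^2, then repeat with the next factor.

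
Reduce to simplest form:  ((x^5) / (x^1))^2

x^8

Inside the bracket: x^4
Raise to the power 2: x^8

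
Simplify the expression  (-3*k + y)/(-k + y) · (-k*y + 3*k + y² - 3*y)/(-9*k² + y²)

Factor: -k*y + 3*k + y² - 3*y = (y - 3)·(-k + y);  -9*k² + y² = (3*k + y)·(-3*k + y)
Cancel the common factors (-3*k + y), (-k + y).

(y - 3)/(3*k + y)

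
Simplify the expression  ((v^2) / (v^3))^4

v^(-4)

Inside the bracket: (v^-1)
Raise to the power 4: (v^-4)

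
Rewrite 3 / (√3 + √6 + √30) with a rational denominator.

Group as (√3 + √30) + √6; multiply by (√3 + √30) - √6, then rationalise the remaining surd.

(-9*√6 - 11*√3 + 4*√15 + 7*√30)/41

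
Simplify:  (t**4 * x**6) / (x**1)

Quotient: t**4 * x**5

t**4*x**5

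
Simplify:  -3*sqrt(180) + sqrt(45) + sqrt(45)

3*sqrt(180) = 18*sqrt(5); sqrt(45) = 3*sqrt(5); sqrt(45) = 3*sqrt(5)
Combine: (-18 + 3 + 3)·sqrt(5) = -12*sqrt(5)

-12*sqrt(5)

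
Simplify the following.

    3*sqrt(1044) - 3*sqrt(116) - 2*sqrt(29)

3*sqrt(1044) = 18*sqrt(29); 3*sqrt(116) = 6*sqrt(29); 2*sqrt(29) = 2*sqrt(29)
Combine: (18 - 6 - 2)·sqrt(29) = 10*sqrt(29)

10*sqrt(29)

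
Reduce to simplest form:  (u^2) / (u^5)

Quotient: (u^-3)

u^(-3)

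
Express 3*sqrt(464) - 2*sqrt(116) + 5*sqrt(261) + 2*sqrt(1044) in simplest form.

35*sqrt(29)

3*sqrt(464) = 12*sqrt(29); 2*sqrt(116) = 4*sqrt(29); 5*sqrt(261) = 15*sqrt(29); 2*sqrt(1044) = 12*sqrt(29)
Combine: (12 - 4 + 15 + 12)·sqrt(29) = 35*sqrt(29)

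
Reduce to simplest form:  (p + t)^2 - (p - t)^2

4*p*t

Only the odd-power cross terms survive.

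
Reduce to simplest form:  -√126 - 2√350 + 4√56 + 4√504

19*√14

√126 = 3*√14; 2√350 = 10*√14; 4√56 = 8*√14; 4√504 = 24*√14
Combine: (-3 - 10 + 8 + 24)·√14 = 19*√14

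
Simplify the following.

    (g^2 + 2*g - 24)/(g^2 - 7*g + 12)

(g + 6)/(g - 3)

Factor: g^2 + 2*g - 24 = (g + 6)*(g - 4);  g^2 - 7*g + 12 = (g - 3)*(g - 4)
Cancel the common factor (g - 4).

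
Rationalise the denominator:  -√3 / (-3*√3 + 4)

(4*√3 + 9)/11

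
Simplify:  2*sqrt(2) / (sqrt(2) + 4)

(-2 + 4*sqrt(2))/7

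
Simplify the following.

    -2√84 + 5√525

21*√21

2√84 = 4*√21; 5√525 = 25*√21
Combine: (-4 + 25)·√21 = 21*√21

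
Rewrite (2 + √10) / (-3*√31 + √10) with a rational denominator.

(-3*√310 - 6*√31 - 10 - 2*√10)/269

Multiply numerator and denominator by √10 + 3*√31.
Denominator becomes -269; numerator becomes 2*√10 + 10 + 6*√31 + 3*√310.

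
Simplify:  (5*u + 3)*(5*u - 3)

(5*u)**2 - (3)**2 = 25*u**2 - 9.

25*u**2 - 9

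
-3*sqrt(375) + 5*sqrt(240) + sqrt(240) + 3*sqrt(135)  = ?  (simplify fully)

18*sqrt(15)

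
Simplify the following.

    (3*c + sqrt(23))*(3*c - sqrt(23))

Difference of squares with P = 3*c, Q = sqrt(23).

9*c^2 - 23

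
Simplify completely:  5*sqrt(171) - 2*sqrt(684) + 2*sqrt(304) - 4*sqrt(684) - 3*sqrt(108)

-13*sqrt(19) - 18*sqrt(3)

5*sqrt(171) = 15*sqrt(19); 2*sqrt(684) = 12*sqrt(19); 2*sqrt(304) = 8*sqrt(19); 4*sqrt(684) = 24*sqrt(19); 3*sqrt(108) = 18*sqrt(3)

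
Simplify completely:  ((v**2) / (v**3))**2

v**(-2)

Inside the bracket: (v**-1)
Raise to the power 2: (v**-2)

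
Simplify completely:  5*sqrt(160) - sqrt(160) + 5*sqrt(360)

46*sqrt(10)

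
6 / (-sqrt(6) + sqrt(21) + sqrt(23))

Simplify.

(-57*sqrt(6) + 6*sqrt(23) + 12*sqrt(21) + 9*sqrt(322))/122

Group as (sqrt(21) + sqrt(23)) - sqrt(6); multiply by (sqrt(21) + sqrt(23)) + sqrt(6), then rationalise the remaining surd.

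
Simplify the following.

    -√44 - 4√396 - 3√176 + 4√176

√44 = 2*√11; 4√396 = 24*√11; 3√176 = 12*√11; 4√176 = 16*√11
Combine: (-2 - 24 - 12 + 16)·√11 = -22*√11

-22*√11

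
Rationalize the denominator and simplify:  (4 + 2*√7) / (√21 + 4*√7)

(-14*√3 - 4*√21 + 16*√7 + 56)/91

Multiply numerator and denominator by -√21 + 4*√7.
Denominator becomes 91; numerator becomes -14*√3 - 4*√21 + 16*√7 + 56.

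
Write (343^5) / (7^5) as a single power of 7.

7^10

343^5 = 7^15; 7^5 = 7^5
Combine exponents: 7^10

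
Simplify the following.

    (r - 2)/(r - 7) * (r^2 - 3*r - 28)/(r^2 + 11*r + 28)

(r - 2)/(r + 7)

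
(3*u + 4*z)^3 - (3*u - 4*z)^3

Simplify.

Write as f((3*u),(4*z)) - f((3*u),-(4*z)) and expand.

216*u^2*z + 128*z^3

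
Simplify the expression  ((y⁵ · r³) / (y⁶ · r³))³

y^(-3)

Inside the bracket: (y^-1)
Raise to the power 3: (y^-3)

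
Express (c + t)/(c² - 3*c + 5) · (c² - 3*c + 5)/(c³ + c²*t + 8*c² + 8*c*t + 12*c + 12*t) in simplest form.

1/(c² + 8*c + 12)

Factor: c³ + c²*t + 8*c² + 8*c*t + 12*c + 12*t = (c + 6)·(c + t)·(c + 2)
Cancel the common factors (c² - 3*c + 5), (c + t).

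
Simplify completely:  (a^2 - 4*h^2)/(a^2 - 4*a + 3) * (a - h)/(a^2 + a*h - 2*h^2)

(a - 2*h)/(a^2 - 4*a + 3)

Factor: a^2 - 4*h^2 = (a + 2*h)*(a - 2*h);  a^2 - 4*a + 3 = (a - 1)*(a - 3);  a^2 + a*h - 2*h^2 = (a + 2*h)*(a - h)
Cancel the common factors (a + 2*h), (a - h).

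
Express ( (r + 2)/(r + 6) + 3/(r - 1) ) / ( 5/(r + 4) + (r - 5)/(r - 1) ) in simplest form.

(r³ + 8*r² + 32*r + 64)/(r³ + 10*r² - r - 150)

Numerator: (r + 2)/(r + 6) + 3/(r - 1) = (r² + 4*r + 16)/(r² + 5*r - 6)
Denominator: 5/(r + 4) + (r - 5)/(r - 1) = (r² + 4*r - 25)/(r² + 3*r - 4)
Divide: ((r² + 4*r + 16)/(r² + 5*r - 6)) · ((r² + 3*r - 4)/(r² + 4*r - 25)) = (r³ + 8*r² + 32*r + 64)/(r³ + 10*r² - r - 150)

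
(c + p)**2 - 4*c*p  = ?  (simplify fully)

After expansion: c**2 - 2*c*p + p**2 — a perfect-square trinomial.

(c - p)**2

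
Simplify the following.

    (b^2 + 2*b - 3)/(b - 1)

Factor: b^2 + 2*b - 3 = (b - 1)*(b + 3)
Cancel the common factor (b - 1).

b + 3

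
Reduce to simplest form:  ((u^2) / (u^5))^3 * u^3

u^(-6)

Inside the bracket: (u^-3)
Raise to the power 3: (u^-9)
Multiply by u^3: add exponents.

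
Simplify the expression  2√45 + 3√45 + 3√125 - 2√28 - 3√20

2√45 = 6*√5; 3√45 = 9*√5; 3√125 = 15*√5; 2√28 = 4*√7; 3√20 = 6*√5

-4*√7 + 24*√5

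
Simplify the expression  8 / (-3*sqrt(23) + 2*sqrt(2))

Multiply numerator and denominator by 2*sqrt(2) + 3*sqrt(23).
Denominator becomes -199; numerator becomes 16*sqrt(2) + 24*sqrt(23).

(-24*sqrt(23) - 16*sqrt(2))/199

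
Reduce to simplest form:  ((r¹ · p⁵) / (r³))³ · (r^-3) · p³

Inside the bracket: (r^-2) · p⁵
Raise to the power 3: (r^-6) · p^15
Multiply by (r^-3) · p³: add exponents.

p^18/r⁹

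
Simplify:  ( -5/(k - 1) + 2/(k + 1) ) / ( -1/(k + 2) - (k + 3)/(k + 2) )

Numerator: -5/(k - 1) + 2/(k + 1) = (-3*k - 7)/(k**2 - 1)
Denominator: -1/(k + 2) - (k + 3)/(k + 2) = (-k - 4)/(k + 2)
Divide: ((-3*k - 7)/(k**2 - 1)) · ((k + 2)/(-k - 4)) = (3*k**2 + 13*k + 14)/(k**3 + 4*k**2 - k - 4)

(3*k**2 + 13*k + 14)/(k**3 + 4*k**2 - k - 4)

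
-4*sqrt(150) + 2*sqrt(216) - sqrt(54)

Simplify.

4*sqrt(150) = 20*sqrt(6); 2*sqrt(216) = 12*sqrt(6); sqrt(54) = 3*sqrt(6)
Combine: (-20 + 12 - 3)·sqrt(6) = -11*sqrt(6)

-11*sqrt(6)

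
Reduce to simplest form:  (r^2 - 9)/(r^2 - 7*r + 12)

Factor: r^2 - 9 = (r - 3)*(r + 3);  r^2 - 7*r + 12 = (r - 3)*(r - 4)
Cancel the common factor (r - 3).

(r + 3)/(r - 4)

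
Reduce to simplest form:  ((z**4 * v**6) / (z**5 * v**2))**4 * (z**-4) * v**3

v**19/z**8

Inside the bracket: (z**-1) * v**4
Raise to the power 4: (z**-4) * v**16
Multiply by (z**-4) * v**3: add exponents.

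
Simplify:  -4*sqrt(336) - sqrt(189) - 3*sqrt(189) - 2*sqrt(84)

4*sqrt(336) = 16*sqrt(21); sqrt(189) = 3*sqrt(21); 3*sqrt(189) = 9*sqrt(21); 2*sqrt(84) = 4*sqrt(21)
Combine: (-16 - 3 - 9 - 4)·sqrt(21) = -32*sqrt(21)

-32*sqrt(21)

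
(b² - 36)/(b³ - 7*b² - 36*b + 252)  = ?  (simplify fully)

Factor: b² - 36 = (b + 6)·(b - 6);  b³ - 7*b² - 36*b + 252 = (b - 7)·(b + 6)·(b - 6)
Cancel the common factors (b + 6), (b - 6).

1/(b - 7)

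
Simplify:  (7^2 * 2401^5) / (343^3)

7^13

7^2 = 7^2; 2401^5 = 7^20; 343^3 = 7^9
Combine exponents: 7^13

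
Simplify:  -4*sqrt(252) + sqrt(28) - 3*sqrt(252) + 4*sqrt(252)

4*sqrt(252) = 24*sqrt(7); sqrt(28) = 2*sqrt(7); 3*sqrt(252) = 18*sqrt(7); 4*sqrt(252) = 24*sqrt(7)
Combine: (-24 + 2 - 18 + 24)·sqrt(7) = -16*sqrt(7)

-16*sqrt(7)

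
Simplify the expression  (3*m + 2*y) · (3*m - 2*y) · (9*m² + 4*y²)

81*m⁴ - 16*y⁴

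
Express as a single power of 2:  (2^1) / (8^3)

2^1 = 2^1; 8^3 = 2^9
Combine exponents: 2^(-8)

2^(-8)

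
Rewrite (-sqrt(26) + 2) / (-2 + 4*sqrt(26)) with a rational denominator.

Multiply numerator and denominator by -4*sqrt(26) - 2.
Denominator becomes -412; numerator becomes -6*sqrt(26) + 100.

(-50 + 3*sqrt(26))/206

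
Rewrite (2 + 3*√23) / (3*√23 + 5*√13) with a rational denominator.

(-207 - 6*√23 + 10*√13 + 15*√299)/118

Multiply numerator and denominator by -5*√13 + 3*√23.
Denominator becomes -118; numerator becomes -15*√299 - 10*√13 + 6*√23 + 207.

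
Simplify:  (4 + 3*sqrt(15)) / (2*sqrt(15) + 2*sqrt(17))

(-45 - 4*sqrt(15) + 4*sqrt(17) + 3*sqrt(255))/4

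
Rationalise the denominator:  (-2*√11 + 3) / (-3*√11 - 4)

Multiply numerator and denominator by -4 + 3*√11.
Denominator becomes -83; numerator becomes -78 + 17*√11.

(-17*√11 + 78)/83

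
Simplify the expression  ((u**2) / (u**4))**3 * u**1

Inside the bracket: (u**-2)
Raise to the power 3: (u**-6)
Multiply by u**1: add exponents.

u**(-5)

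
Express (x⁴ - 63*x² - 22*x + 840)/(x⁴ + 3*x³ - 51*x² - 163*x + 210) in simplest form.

(x - 4)/(x - 1)

Factor: x⁴ - 63*x² - 22*x + 840 = (x + 5)·(x + 6)·(x - 7)·(x - 4);  x⁴ + 3*x³ - 51*x² - 163*x + 210 = (x - 1)·(x + 6)·(x + 5)·(x - 7)
Cancel the common factors (x + 6), (x + 5), (x - 7).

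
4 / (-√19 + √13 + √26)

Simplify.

Group as (√13 + √26) - √19; multiply by (√13 + √26) + √19, then rationalise the remaining surd.

(-10*√19 + 3*√26 + 16*√13 + 13*√38)/119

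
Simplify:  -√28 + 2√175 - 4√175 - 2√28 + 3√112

-4*√7

√28 = 2*√7; 2√175 = 10*√7; 4√175 = 20*√7; 2√28 = 4*√7; 3√112 = 12*√7
Combine: (-2 + 10 - 20 - 4 + 12)·√7 = -4*√7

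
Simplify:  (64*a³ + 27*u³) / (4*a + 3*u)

Apply the sum-of-cubes factorisation and cancel (4*a + 3*u).

16*a² - 12*a*u + 9*u²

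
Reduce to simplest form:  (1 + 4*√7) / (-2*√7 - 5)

Multiply numerator and denominator by -5 + 2*√7.
Denominator becomes -3; numerator becomes -18*√7 + 51.

-17 + 6*√7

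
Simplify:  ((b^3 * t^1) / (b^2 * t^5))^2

b^2/t^8

Inside the bracket: b^1 * (t^-4)
Raise to the power 2: b^2 * (t^-8)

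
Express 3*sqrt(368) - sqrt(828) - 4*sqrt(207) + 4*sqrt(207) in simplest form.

3*sqrt(368) = 12*sqrt(23); sqrt(828) = 6*sqrt(23); 4*sqrt(207) = 12*sqrt(23); 4*sqrt(207) = 12*sqrt(23)
Combine: (12 - 6 - 12 + 12)·sqrt(23) = 6*sqrt(23)

6*sqrt(23)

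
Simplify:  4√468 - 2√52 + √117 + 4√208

4√468 = 24*√13; 2√52 = 4*√13; √117 = 3*√13; 4√208 = 16*√13
Combine: (24 - 4 + 3 + 16)·√13 = 39*√13

39*√13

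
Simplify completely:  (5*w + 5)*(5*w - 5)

25*w**2 - 25

Product of conjugates: (P+Q)(P-Q) = P**2 - Q**2.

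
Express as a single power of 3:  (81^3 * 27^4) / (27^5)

3^9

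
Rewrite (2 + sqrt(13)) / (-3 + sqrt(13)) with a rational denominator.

Multiply numerator and denominator by -sqrt(13) - 3.
Denominator becomes -4; numerator becomes -19 - 5*sqrt(13).

(5*sqrt(13) + 19)/4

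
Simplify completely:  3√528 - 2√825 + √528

6*√33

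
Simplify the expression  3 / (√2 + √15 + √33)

Group as (√15 + √33) + √2; multiply by (√15 + √33) - √2, then rationalise the remaining surd.

(-30*√15 - 69*√2 + 9*√110 + 24*√33)/68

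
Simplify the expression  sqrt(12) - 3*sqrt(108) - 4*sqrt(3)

sqrt(12) = 2*sqrt(3); 3*sqrt(108) = 18*sqrt(3); 4*sqrt(3) = 4*sqrt(3)
Combine: (2 - 18 - 4)·sqrt(3) = -20*sqrt(3)

-20*sqrt(3)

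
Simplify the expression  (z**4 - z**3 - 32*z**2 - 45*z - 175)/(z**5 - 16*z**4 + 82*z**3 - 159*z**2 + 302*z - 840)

Factor: z**4 - z**3 - 32*z**2 - 45*z - 175 = (z + 5)*(z**2 + z + 5)*(z - 7);  z**5 - 16*z**4 + 82*z**3 - 159*z**2 + 302*z - 840 = (z - 7)*(z - 6)*(z - 4)*(z**2 + z + 5)
Cancel the common factors (z**2 + z + 5), (z - 7).

(z + 5)/(z**2 - 10*z + 24)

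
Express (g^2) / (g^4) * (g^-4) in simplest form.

g^(-6)

Quotient: (g^-2)
Multiply by (g^-4): add exponents.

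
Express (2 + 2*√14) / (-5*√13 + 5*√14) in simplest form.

(2*√13 + 2*√14 + 2*√182 + 28)/5

Multiply numerator and denominator by 5*√13 + 5*√14.
Denominator becomes 25; numerator becomes 10*√13 + 10*√14 + 10*√182 + 140.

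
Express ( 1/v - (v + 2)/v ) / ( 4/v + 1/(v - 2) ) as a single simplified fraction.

(-v**2 + v + 2)/(5*v - 8)

Numerator: 1/v - (v + 2)/v = (-v - 1)/v
Denominator: 4/v + 1/(v - 2) = (5*v - 8)/(v**2 - 2*v)
Divide: ((-v - 1)/v) · ((v**2 - 2*v)/(5*v - 8)) = (-v**2 + v + 2)/(5*v - 8)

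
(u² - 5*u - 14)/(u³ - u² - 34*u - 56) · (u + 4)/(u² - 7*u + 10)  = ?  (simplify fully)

1/(u² - 7*u + 10)

Factor: u² - 5*u - 14 = (u + 2)·(u - 7);  u³ - u² - 34*u - 56 = (u - 7)·(u + 2)·(u + 4);  u² - 7*u + 10 = (u - 5)·(u - 2)
Cancel the common factors (u + 4), (u - 7), (u + 2).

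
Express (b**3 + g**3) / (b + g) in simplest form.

b**2 - b*g + g**2

Apply the sum-of-cubes factorisation and cancel (b + g).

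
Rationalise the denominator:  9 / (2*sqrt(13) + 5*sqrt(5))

Multiply numerator and denominator by -5*sqrt(5) + 2*sqrt(13).
Denominator becomes -73; numerator becomes -45*sqrt(5) + 18*sqrt(13).

(-18*sqrt(13) + 45*sqrt(5))/73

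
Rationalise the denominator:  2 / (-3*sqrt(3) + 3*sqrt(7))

(sqrt(3) + sqrt(7))/6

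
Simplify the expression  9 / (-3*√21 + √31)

(-27*√21 - 9*√31)/158

Multiply numerator and denominator by √31 + 3*√21.
Denominator becomes -158; numerator becomes 9*√31 + 27*√21.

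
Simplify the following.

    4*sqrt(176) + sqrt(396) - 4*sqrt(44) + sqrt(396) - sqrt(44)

4*sqrt(176) = 16*sqrt(11); sqrt(396) = 6*sqrt(11); 4*sqrt(44) = 8*sqrt(11); sqrt(396) = 6*sqrt(11); sqrt(44) = 2*sqrt(11)
Combine: (16 + 6 - 8 + 6 - 2)·sqrt(11) = 18*sqrt(11)

18*sqrt(11)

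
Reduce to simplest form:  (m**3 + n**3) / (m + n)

m**2 - m*n + n**2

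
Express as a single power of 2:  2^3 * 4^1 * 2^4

2^3 = 2^3; 4^1 = 2^2; 2^4 = 2^4
Combine exponents: 2^9

2^9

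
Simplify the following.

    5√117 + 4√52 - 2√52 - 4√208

5√117 = 15*√13; 4√52 = 8*√13; 2√52 = 4*√13; 4√208 = 16*√13
Combine: (15 + 8 - 4 - 16)·√13 = 3*√13

3*√13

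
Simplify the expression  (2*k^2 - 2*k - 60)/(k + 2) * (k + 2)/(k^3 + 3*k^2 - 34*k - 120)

2/(k + 4)

Factor: 2*k^2 - 2*k - 60 = 2*(k - 6)*(k + 5);  k^3 + 3*k^2 - 34*k - 120 = (k - 6)*(k + 5)*(k + 4)
Cancel the common factors (k + 2), (k - 6), (k + 5).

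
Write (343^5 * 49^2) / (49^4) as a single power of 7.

7^11

343^5 = 7^15; 49^2 = 7^4; 49^4 = 7^8
Combine exponents: 7^11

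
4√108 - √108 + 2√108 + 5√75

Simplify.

55*√3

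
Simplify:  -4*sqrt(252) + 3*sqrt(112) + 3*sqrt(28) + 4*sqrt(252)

4*sqrt(252) = 24*sqrt(7); 3*sqrt(112) = 12*sqrt(7); 3*sqrt(28) = 6*sqrt(7); 4*sqrt(252) = 24*sqrt(7)
Combine: (-24 + 12 + 6 + 24)·sqrt(7) = 18*sqrt(7)

18*sqrt(7)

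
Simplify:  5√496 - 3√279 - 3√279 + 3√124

5√496 = 20*√31; 3√279 = 9*√31; 3√279 = 9*√31; 3√124 = 6*√31
Combine: (20 - 9 - 9 + 6)·√31 = 8*√31

8*√31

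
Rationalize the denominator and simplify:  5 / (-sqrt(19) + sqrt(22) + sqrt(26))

(-145*sqrt(19) + 75*sqrt(26) + 115*sqrt(22) + 20*sqrt(2717))/1447

Group as (sqrt(22) + sqrt(26)) - sqrt(19); multiply by (sqrt(22) + sqrt(26)) + sqrt(19), then rationalise the remaining surd.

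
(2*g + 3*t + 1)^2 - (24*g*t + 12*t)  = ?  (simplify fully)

Expand the square and combine the (24*g*t + 12*t) term.

(2*g - 3*t + 1)^2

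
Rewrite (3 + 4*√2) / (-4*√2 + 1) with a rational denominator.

Multiply numerator and denominator by 1 + 4*√2.
Denominator becomes -31; numerator becomes 16*√2 + 35.

(-35 - 16*√2)/31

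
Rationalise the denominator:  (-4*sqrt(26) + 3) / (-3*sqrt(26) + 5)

Multiply numerator and denominator by 5 + 3*sqrt(26).
Denominator becomes -209; numerator becomes -297 - 11*sqrt(26).

(sqrt(26) + 27)/19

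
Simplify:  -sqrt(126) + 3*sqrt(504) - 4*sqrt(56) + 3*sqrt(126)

16*sqrt(14)

sqrt(126) = 3*sqrt(14); 3*sqrt(504) = 18*sqrt(14); 4*sqrt(56) = 8*sqrt(14); 3*sqrt(126) = 9*sqrt(14)
Combine: (-3 + 18 - 8 + 9)·sqrt(14) = 16*sqrt(14)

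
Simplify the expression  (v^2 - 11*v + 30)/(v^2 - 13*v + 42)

(v - 5)/(v - 7)

Factor: v^2 - 11*v + 30 = (v - 6)*(v - 5);  v^2 - 13*v + 42 = (v - 6)*(v - 7)
Cancel the common factor (v - 6).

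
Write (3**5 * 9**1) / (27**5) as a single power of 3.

3**(-8)

3**5 = 3**5; 9**1 = 3**2; 27**5 = 3**15
Combine exponents: 3**(-8)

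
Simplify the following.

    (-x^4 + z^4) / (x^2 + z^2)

-x^4 + z^4 factors as -(x - z)*(x + z)*(x^2 + z^2).

-x^2 + z^2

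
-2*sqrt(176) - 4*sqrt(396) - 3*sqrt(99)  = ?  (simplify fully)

-41*sqrt(11)

2*sqrt(176) = 8*sqrt(11); 4*sqrt(396) = 24*sqrt(11); 3*sqrt(99) = 9*sqrt(11)
Combine: (-8 - 24 - 9)·sqrt(11) = -41*sqrt(11)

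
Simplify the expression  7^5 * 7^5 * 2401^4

7^26

7^5 = 7^5; 7^5 = 7^5; 2401^4 = 7^16
Combine exponents: 7^26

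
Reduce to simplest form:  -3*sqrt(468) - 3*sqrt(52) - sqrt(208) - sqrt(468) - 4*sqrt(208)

-50*sqrt(13)

3*sqrt(468) = 18*sqrt(13); 3*sqrt(52) = 6*sqrt(13); sqrt(208) = 4*sqrt(13); sqrt(468) = 6*sqrt(13); 4*sqrt(208) = 16*sqrt(13)
Combine: (-18 - 6 - 4 - 6 - 16)·sqrt(13) = -50*sqrt(13)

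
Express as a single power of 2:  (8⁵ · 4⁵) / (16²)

8⁵ = 2^15; 4⁵ = 2^10; 16² = 2^8
Combine exponents: 2^17

2^17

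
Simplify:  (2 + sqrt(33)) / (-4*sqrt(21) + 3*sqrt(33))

(-12*sqrt(77) - 99 - 8*sqrt(21) - 6*sqrt(33))/39

Multiply numerator and denominator by 3*sqrt(33) + 4*sqrt(21).
Denominator becomes -39; numerator becomes 6*sqrt(33) + 8*sqrt(21) + 99 + 12*sqrt(77).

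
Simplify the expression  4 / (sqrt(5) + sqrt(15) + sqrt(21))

(-120*sqrt(7) - 4*sqrt(21) + 44*sqrt(15) + 124*sqrt(5))/299

Group as (sqrt(5) + sqrt(21)) + sqrt(15); multiply by (sqrt(5) + sqrt(21)) - sqrt(15), then rationalise the remaining surd.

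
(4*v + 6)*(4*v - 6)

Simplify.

Difference of squares with P = 4*v, Q = 6.

16*v**2 - 36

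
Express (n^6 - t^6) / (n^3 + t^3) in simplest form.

Factor n^6 - t^6 and cancel (n^3 + t^3).

n^3 - t^3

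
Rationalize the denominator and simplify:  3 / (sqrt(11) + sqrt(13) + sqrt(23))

(-6*sqrt(3289) + 3*sqrt(23) + 63*sqrt(13) + 75*sqrt(11))/571

Group as (sqrt(11) + sqrt(23)) + sqrt(13); multiply by (sqrt(11) + sqrt(23)) - sqrt(13), then rationalise the remaining surd.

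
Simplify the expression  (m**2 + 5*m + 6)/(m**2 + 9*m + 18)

(m + 2)/(m + 6)

Factor: m**2 + 5*m + 6 = (m + 3)*(m + 2);  m**2 + 9*m + 18 = (m + 6)*(m + 3)
Cancel the common factor (m + 3).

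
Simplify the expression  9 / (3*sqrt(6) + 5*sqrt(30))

(-9*sqrt(6) + 15*sqrt(30))/232

Multiply numerator and denominator by -5*sqrt(30) + 3*sqrt(6).
Denominator becomes -696; numerator becomes -45*sqrt(30) + 27*sqrt(6).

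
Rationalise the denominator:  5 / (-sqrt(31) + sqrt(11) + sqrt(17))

(15*sqrt(31) + 125*sqrt(17) + 185*sqrt(11) + 10*sqrt(5797))/739

Group as (sqrt(11) + sqrt(17)) - sqrt(31); multiply by (sqrt(11) + sqrt(17)) + sqrt(31), then rationalise the remaining surd.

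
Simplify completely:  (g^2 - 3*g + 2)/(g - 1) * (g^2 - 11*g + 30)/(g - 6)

g^2 - 7*g + 10

Factor: g^2 - 3*g + 2 = (g - 1)*(g - 2);  g^2 - 11*g + 30 = (g - 5)*(g - 6)
Cancel the common factors (g - 6), (g - 1).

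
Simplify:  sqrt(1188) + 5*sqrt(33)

11*sqrt(33)

sqrt(1188) = 6*sqrt(33); 5*sqrt(33) = 5*sqrt(33)
Combine: (6 + 5)·sqrt(33) = 11*sqrt(33)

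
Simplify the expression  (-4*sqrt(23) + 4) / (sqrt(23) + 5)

Multiply numerator and denominator by -sqrt(23) + 5.
Denominator becomes 2; numerator becomes -24*sqrt(23) + 112.

-12*sqrt(23) + 56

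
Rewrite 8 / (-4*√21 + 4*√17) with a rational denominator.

Multiply numerator and denominator by 4*√17 + 4*√21.
Denominator becomes -64; numerator becomes 32*√17 + 32*√21.

(-√21 - √17)/2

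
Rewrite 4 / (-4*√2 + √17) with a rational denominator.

(-16*√2 - 4*√17)/15

Multiply numerator and denominator by √17 + 4*√2.
Denominator becomes -15; numerator becomes 4*√17 + 16*√2.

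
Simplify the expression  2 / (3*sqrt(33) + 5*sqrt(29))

(-3*sqrt(33) + 5*sqrt(29))/214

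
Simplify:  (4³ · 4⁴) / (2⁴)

4³ = 2^6; 4⁴ = 2^8; 2⁴ = 2^4
Combine exponents: 2^10

2^10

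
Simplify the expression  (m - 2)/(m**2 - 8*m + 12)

1/(m - 6)

Factor: m**2 - 8*m + 12 = (m - 6)*(m - 2)
Cancel the common factor (m - 2).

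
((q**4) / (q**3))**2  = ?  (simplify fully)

q**2

Inside the bracket: q**1
Raise to the power 2: q**2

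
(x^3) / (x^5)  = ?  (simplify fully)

Quotient: (x^-2)

x^(-2)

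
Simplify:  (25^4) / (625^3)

5^(-4)

25^4 = 5^8; 625^3 = 5^12
Combine exponents: 5^(-4)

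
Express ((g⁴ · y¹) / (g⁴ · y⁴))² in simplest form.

Inside the bracket: (y^-3)
Raise to the power 2: (y^-6)

y^(-6)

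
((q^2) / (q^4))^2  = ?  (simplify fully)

Inside the bracket: (q^-2)
Raise to the power 2: (q^-4)

q^(-4)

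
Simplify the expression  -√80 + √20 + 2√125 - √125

3*√5

√80 = 4*√5; √20 = 2*√5; 2√125 = 10*√5; √125 = 5*√5
Combine: (-4 + 2 + 10 - 5)·√5 = 3*√5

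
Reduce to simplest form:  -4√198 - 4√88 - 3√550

4√198 = 12*√22; 4√88 = 8*√22; 3√550 = 15*√22
Combine: (-12 - 8 - 15)·√22 = -35*√22

-35*√22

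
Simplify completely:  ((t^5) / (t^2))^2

Inside the bracket: t^3
Raise to the power 2: t^6

t^6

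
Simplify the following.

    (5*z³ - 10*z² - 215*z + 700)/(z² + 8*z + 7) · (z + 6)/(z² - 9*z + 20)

Factor: 5*z³ - 10*z² - 215*z + 700 = 5·(z + 7)·(z - 4)·(z - 5);  z² + 8*z + 7 = (z + 1)·(z + 7);  z² - 9*z + 20 = (z - 5)·(z - 4)
Cancel the common factors (z - 5), (z + 7), (z - 4).

(5*z + 30)/(z + 1)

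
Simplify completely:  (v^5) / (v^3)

v^2

Quotient: v^2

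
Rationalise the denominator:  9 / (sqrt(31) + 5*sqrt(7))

Multiply numerator and denominator by -5*sqrt(7) + sqrt(31).
Denominator becomes -144; numerator becomes -45*sqrt(7) + 9*sqrt(31).

(-sqrt(31) + 5*sqrt(7))/16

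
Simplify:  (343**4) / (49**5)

7**2

343**4 = 7**12; 49**5 = 7**10
Combine exponents: 7**2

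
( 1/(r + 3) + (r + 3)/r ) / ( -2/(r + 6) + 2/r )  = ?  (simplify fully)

Numerator: 1/(r + 3) + (r + 3)/r = (r² + 7*r + 9)/(r² + 3*r)
Denominator: -2/(r + 6) + 2/r = 12/(r² + 6*r)
Divide: ((r² + 7*r + 9)/(r² + 3*r)) · (r²/12 + r/2) = (r³ + 13*r² + 51*r + 54)/(12*r + 36)

(r³ + 13*r² + 51*r + 54)/(12*r + 36)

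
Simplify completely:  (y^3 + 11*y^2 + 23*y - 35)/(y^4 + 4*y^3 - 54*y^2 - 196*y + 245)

Factor: y^3 + 11*y^2 + 23*y - 35 = (y - 1)*(y + 7)*(y + 5);  y^4 + 4*y^3 - 54*y^2 - 196*y + 245 = (y - 7)*(y - 1)*(y + 5)*(y + 7)
Cancel the common factors (y - 1), (y + 7), (y + 5).

1/(y - 7)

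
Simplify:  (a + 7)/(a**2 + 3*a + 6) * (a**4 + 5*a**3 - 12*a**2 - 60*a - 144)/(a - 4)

a**2 + 13*a + 42

Factor: a**4 + 5*a**3 - 12*a**2 - 60*a - 144 = (a + 6)*(a**2 + 3*a + 6)*(a - 4)
Cancel the common factors (a**2 + 3*a + 6), (a - 4).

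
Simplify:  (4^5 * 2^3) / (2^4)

4^5 = 2^10; 2^3 = 2^3; 2^4 = 2^4
Combine exponents: 2^9

2^9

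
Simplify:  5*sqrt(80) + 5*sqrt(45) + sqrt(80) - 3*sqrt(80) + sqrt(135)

3*sqrt(15) + 27*sqrt(5)

5*sqrt(80) = 20*sqrt(5); 5*sqrt(45) = 15*sqrt(5); sqrt(80) = 4*sqrt(5); 3*sqrt(80) = 12*sqrt(5); sqrt(135) = 3*sqrt(15)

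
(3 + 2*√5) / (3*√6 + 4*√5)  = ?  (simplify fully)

Multiply numerator and denominator by -3*√6 + 4*√5.
Denominator becomes 26; numerator becomes -6*√30 - 9*√6 + 12*√5 + 40.

(-6*√30 - 9*√6 + 12*√5 + 40)/26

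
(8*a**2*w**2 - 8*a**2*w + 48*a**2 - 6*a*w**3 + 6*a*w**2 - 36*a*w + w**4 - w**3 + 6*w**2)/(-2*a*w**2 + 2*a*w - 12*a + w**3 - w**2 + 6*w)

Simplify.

-4*a + w

Factor: 8*a**2*w**2 - 8*a**2*w + 48*a**2 - 6*a*w**3 + 6*a*w**2 - 36*a*w + w**4 - w**3 + 6*w**2 = (-2*a + w)*(w**2 - w + 6)*(-4*a + w);  -2*a*w**2 + 2*a*w - 12*a + w**3 - w**2 + 6*w = (w**2 - w + 6)*(-2*a + w)
Cancel the common factors (w**2 - w + 6), (-2*a + w).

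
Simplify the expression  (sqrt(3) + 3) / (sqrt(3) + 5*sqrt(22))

(-3*sqrt(3) - 3 + 5*sqrt(66) + 15*sqrt(22))/547

Multiply numerator and denominator by -5*sqrt(22) + sqrt(3).
Denominator becomes -547; numerator becomes -15*sqrt(22) - 5*sqrt(66) + 3 + 3*sqrt(3).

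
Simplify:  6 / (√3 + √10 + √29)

(-33*√10 - 54*√3 + 3*√870 + 24*√29)/34

Group as (√3 + √10) + √29; multiply by (√3 + √10) - √29, then rationalise the remaining surd.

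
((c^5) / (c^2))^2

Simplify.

c^6

Inside the bracket: c^3
Raise to the power 2: c^6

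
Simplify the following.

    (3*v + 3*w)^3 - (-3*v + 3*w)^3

54*v*(v^2 + 3*w^2)

Only the odd-power cross terms survive.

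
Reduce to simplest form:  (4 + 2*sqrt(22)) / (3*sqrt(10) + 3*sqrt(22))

Multiply numerator and denominator by -3*sqrt(10) + 3*sqrt(22).
Denominator becomes 108; numerator becomes -12*sqrt(55) - 12*sqrt(10) + 12*sqrt(22) + 132.

(-sqrt(55) - sqrt(10) + sqrt(22) + 11)/9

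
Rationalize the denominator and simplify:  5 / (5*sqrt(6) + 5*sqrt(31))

(-sqrt(6) + sqrt(31))/25

Multiply numerator and denominator by -5*sqrt(6) + 5*sqrt(31).
Denominator becomes 625; numerator becomes -25*sqrt(6) + 25*sqrt(31).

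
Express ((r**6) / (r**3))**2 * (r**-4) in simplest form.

r**2

Inside the bracket: r**3
Raise to the power 2: r**6
Multiply by (r**-4): add exponents.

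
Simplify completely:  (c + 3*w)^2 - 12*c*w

(c - 3*w)^2

Expand the square and combine the 12*c*w term.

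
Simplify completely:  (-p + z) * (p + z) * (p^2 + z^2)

-p^4 + z^4

Pair the conjugate factors: (z+p)(z-p) = -p^2 + z^2, then repeat with the next factor.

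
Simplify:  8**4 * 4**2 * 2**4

2**20

8**4 = 2**12; 4**2 = 2**4; 2**4 = 2**4
Combine exponents: 2**20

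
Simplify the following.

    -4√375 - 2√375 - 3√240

4√375 = 20*√15; 2√375 = 10*√15; 3√240 = 12*√15
Combine: (-20 - 10 - 12)·√15 = -42*√15

-42*√15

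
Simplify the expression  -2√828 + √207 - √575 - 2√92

2√828 = 12*√23; √207 = 3*√23; √575 = 5*√23; 2√92 = 4*√23
Combine: (-12 + 3 - 5 - 4)·√23 = -18*√23

-18*√23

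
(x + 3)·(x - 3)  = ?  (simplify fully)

x² - 9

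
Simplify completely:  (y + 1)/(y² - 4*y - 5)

Factor: y² - 4*y - 5 = (y - 5)·(y + 1)
Cancel the common factor (y + 1).

1/(y - 5)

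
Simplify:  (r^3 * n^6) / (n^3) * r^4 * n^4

n^7*r^7

Quotient: r^3 * n^3
Multiply by r^4 * n^4: add exponents.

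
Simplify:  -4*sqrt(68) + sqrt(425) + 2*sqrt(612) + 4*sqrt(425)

4*sqrt(68) = 8*sqrt(17); sqrt(425) = 5*sqrt(17); 2*sqrt(612) = 12*sqrt(17); 4*sqrt(425) = 20*sqrt(17)
Combine: (-8 + 5 + 12 + 20)·sqrt(17) = 29*sqrt(17)

29*sqrt(17)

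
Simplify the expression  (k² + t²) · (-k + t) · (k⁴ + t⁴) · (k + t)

(t+k)(t-k) = -k² + t²; continue pairing.

-k⁸ + t⁸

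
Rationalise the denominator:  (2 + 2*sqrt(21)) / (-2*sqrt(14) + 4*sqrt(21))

(sqrt(14) + 2*sqrt(21) + 7*sqrt(6) + 42)/70

Multiply numerator and denominator by 2*sqrt(14) + 4*sqrt(21).
Denominator becomes 280; numerator becomes 4*sqrt(14) + 8*sqrt(21) + 28*sqrt(6) + 168.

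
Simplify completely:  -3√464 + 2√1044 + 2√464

8*√29

3√464 = 12*√29; 2√1044 = 12*√29; 2√464 = 8*√29
Combine: (-12 + 12 + 8)·√29 = 8*√29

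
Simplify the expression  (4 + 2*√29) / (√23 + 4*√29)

(-2*√667 - 4*√23 + 16*√29 + 232)/441

Multiply numerator and denominator by -√23 + 4*√29.
Denominator becomes 441; numerator becomes -2*√667 - 4*√23 + 16*√29 + 232.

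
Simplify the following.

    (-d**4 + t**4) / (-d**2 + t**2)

Difference of fourth powers: factor out (-d**2 + t**2).

d**2 + t**2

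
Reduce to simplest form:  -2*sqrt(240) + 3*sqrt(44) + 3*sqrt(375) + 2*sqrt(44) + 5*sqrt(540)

10*sqrt(11) + 37*sqrt(15)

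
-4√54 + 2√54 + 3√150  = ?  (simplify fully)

9*√6

4√54 = 12*√6; 2√54 = 6*√6; 3√150 = 15*√6
Combine: (-12 + 6 + 15)·√6 = 9*√6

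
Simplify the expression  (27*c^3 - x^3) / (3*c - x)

9*c^2 + 3*c*x + x^2

(3*c)^3 - x^3 = (3*c - x)(9*c^2 + 3*c*x + x^2).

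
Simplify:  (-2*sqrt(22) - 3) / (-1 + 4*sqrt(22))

(-179 - 14*sqrt(22))/351

Multiply numerator and denominator by -4*sqrt(22) - 1.
Denominator becomes -351; numerator becomes 14*sqrt(22) + 179.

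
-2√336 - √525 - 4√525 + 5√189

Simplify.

2√336 = 8*√21; √525 = 5*√21; 4√525 = 20*√21; 5√189 = 15*√21
Combine: (-8 - 5 - 20 + 15)·√21 = -18*√21

-18*√21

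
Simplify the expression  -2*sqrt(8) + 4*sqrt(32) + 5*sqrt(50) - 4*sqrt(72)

2*sqrt(8) = 4*sqrt(2); 4*sqrt(32) = 16*sqrt(2); 5*sqrt(50) = 25*sqrt(2); 4*sqrt(72) = 24*sqrt(2)
Combine: (-4 + 16 + 25 - 24)·sqrt(2) = 13*sqrt(2)

13*sqrt(2)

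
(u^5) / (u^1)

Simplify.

Quotient: u^4

u^4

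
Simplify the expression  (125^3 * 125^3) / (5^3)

125^3 = 5^9; 125^3 = 5^9; 5^3 = 5^3
Combine exponents: 5^15

5^15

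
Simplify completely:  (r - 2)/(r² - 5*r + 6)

Factor: r² - 5*r + 6 = (r - 2)·(r - 3)
Cancel the common factor (r - 2).

1/(r - 3)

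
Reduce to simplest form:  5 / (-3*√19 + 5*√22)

Multiply numerator and denominator by 3*√19 + 5*√22.
Denominator becomes 379; numerator becomes 15*√19 + 25*√22.

(15*√19 + 25*√22)/379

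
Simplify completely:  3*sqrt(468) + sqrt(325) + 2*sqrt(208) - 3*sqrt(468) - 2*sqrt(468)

sqrt(13)

3*sqrt(468) = 18*sqrt(13); sqrt(325) = 5*sqrt(13); 2*sqrt(208) = 8*sqrt(13); 3*sqrt(468) = 18*sqrt(13); 2*sqrt(468) = 12*sqrt(13)
Combine: (18 + 5 + 8 - 18 - 12)·sqrt(13) = sqrt(13)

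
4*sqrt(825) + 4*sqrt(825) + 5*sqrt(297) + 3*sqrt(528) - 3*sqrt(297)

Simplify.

58*sqrt(33)

4*sqrt(825) = 20*sqrt(33); 4*sqrt(825) = 20*sqrt(33); 5*sqrt(297) = 15*sqrt(33); 3*sqrt(528) = 12*sqrt(33); 3*sqrt(297) = 9*sqrt(33)
Combine: (20 + 20 + 15 + 12 - 9)·sqrt(33) = 58*sqrt(33)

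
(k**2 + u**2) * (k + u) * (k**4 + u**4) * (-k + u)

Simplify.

-k**8 + u**8

Telescope via difference of squares: (u+k)(u-k) = -k**2 + u**2, then repeat with the next factor.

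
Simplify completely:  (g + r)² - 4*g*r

(g - r)²

After expansion: g² - 2*g*r + r² — a perfect-square trinomial.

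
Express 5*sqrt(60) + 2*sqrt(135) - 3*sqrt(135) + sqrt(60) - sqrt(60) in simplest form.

5*sqrt(60) = 10*sqrt(15); 2*sqrt(135) = 6*sqrt(15); 3*sqrt(135) = 9*sqrt(15); sqrt(60) = 2*sqrt(15); sqrt(60) = 2*sqrt(15)
Combine: (10 + 6 - 9 + 2 - 2)·sqrt(15) = 7*sqrt(15)

7*sqrt(15)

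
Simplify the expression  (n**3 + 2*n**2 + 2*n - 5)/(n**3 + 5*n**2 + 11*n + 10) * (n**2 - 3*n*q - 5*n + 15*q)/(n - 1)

(n**2 - 3*n*q - 5*n + 15*q)/(n + 2)

Factor: n**3 + 2*n**2 + 2*n - 5 = (n - 1)*(n**2 + 3*n + 5);  n**3 + 5*n**2 + 11*n + 10 = (n + 2)*(n**2 + 3*n + 5);  n**2 - 3*n*q - 5*n + 15*q = (n - 5)*(n - 3*q)
Cancel the common factors (n**2 + 3*n + 5), (n - 1).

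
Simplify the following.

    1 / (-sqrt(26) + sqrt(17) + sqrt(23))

(-7*sqrt(26) + 10*sqrt(23) + 16*sqrt(17) + sqrt(10166))/684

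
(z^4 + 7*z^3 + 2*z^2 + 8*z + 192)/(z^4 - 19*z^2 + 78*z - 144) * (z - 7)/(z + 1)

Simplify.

Factor: z^4 + 7*z^3 + 2*z^2 + 8*z + 192 = (z^2 - 3*z + 8)*(z + 4)*(z + 6);  z^4 - 19*z^2 + 78*z - 144 = (z + 6)*(z^2 - 3*z + 8)*(z - 3)
Cancel the common factors (z^2 - 3*z + 8), (z + 6).

(z^2 - 3*z - 28)/(z^2 - 2*z - 3)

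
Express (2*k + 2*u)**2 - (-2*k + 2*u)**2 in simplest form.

Binomially expand both and collect terms in (2*u), (2*k).

16*k*u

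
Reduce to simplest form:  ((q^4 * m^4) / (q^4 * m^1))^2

Inside the bracket: m^3
Raise to the power 2: m^6

m^6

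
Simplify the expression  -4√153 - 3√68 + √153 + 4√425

4√153 = 12*√17; 3√68 = 6*√17; √153 = 3*√17; 4√425 = 20*√17
Combine: (-12 - 6 + 3 + 20)·√17 = 5*√17

5*√17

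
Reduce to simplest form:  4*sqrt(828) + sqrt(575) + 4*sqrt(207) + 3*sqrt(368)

4*sqrt(828) = 24*sqrt(23); sqrt(575) = 5*sqrt(23); 4*sqrt(207) = 12*sqrt(23); 3*sqrt(368) = 12*sqrt(23)
Combine: (24 + 5 + 12 + 12)·sqrt(23) = 53*sqrt(23)

53*sqrt(23)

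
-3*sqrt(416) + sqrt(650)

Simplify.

-7*sqrt(26)

3*sqrt(416) = 12*sqrt(26); sqrt(650) = 5*sqrt(26)
Combine: (-12 + 5)·sqrt(26) = -7*sqrt(26)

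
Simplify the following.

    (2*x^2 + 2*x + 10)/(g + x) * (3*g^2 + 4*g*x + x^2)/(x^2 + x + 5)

6*g + 2*x

Factor: 2*x^2 + 2*x + 10 = 2*(x^2 + x + 5);  3*g^2 + 4*g*x + x^2 = (g + x)*(3*g + x)
Cancel the common factors (x^2 + x + 5), (g + x).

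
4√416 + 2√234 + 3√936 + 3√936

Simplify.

4√416 = 16*√26; 2√234 = 6*√26; 3√936 = 18*√26; 3√936 = 18*√26
Combine: (16 + 6 + 18 + 18)·√26 = 58*√26

58*√26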